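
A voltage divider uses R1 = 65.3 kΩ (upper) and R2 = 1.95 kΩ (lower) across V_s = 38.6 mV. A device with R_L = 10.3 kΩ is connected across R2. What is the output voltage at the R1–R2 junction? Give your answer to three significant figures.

V_out ≈ 0.945 mV

First combine the lower leg with the load: R2 ‖ R_L = 1.640 kΩ.
Voltage divider with the loaded lower leg: V_out = 38.6 × 1.640/(65.3 + 1.640) = 38.6 × 0.02449 = 0.9455 mV.
(Unloaded it would be 1.12 mV; the load pulls it down.)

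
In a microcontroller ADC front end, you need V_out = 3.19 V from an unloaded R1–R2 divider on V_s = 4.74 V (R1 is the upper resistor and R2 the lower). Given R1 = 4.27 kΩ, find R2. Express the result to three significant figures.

V_out/V_s = R2/(R1+R2) = 0.6730.
R2 = R1 · 0.6730/(1 − 0.6730) = 8.788 kΩ.

R2 ≈ 8.79 kΩ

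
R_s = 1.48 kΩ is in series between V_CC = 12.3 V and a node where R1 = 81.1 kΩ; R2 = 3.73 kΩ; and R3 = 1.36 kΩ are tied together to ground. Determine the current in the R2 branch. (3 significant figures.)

I ≈ 1.32 mA

Combine the parallel branches: R_p = (1/81.1 + 1/3.73 + 1/1.36)⁻¹ = 0.9845 kΩ.
V_A by voltage divider: V_A = 12.3 × 0.9845/(1.48 + 0.9845) = 4.914 V.
Branch current I = V_A/R2 = 4.914/3.73 = 1.317 mA.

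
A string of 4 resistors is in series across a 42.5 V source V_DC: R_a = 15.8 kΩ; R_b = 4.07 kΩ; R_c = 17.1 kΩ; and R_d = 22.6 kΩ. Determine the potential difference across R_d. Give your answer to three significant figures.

V ≈ 16.1 V

Series total: ΣR = 15.8 + 4.07 + 17.1 + 22.6 = 59.57 kΩ.
By the voltage-divider rule, V = 42.5 × 22.60/59.57 = 16.12 V.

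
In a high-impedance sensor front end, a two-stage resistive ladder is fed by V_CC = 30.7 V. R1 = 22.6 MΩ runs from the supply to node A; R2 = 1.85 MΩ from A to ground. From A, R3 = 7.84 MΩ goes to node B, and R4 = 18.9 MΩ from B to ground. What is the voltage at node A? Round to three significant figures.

Node A sees R2 in parallel with the series input of stage 2, R3 + R4 = 26.74 MΩ.
Effective lower resistance at A: R2 ‖ 26.74 = 1.730 MΩ.
First divider: V_A = V_CC · 1.730/(22.6 + 1.730) = 2.183 V.

V_A ≈ 2.18 V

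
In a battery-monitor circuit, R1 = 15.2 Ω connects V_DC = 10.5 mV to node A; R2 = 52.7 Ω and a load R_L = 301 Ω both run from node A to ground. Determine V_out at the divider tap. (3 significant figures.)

V_out ≈ 7.84 mV

R2 ‖ R_L = (52.7 × 301)/(52.7 + 301) = 44.85 Ω.
Voltage divider with the loaded lower leg: V_out = 10.5 × 44.85/(15.2 + 44.85) = 10.5 × 0.7469 = 7.842 mV.
(Unloaded it would be 8.15 mV; the load pulls it down.)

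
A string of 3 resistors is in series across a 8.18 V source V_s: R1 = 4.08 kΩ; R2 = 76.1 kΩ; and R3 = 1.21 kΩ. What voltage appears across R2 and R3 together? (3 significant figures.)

Series total: ΣR = 4.08 + 76.1 + 1.21 = 81.39 kΩ.
R_{R2..R3} = 76.1 + 1.21 = 77.31 kΩ.
V = V_s · R/ΣR = 8.18 × 0.9499 = 7.770 V.

V ≈ 7.77 V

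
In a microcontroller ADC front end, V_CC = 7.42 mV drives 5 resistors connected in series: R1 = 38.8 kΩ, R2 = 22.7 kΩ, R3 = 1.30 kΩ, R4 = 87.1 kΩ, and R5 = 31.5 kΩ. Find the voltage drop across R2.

V ≈ 0.929 mV

ΣR = 38.8 + 22.7 + 1.30 + 87.1 + 31.5 = 181.4 kΩ.
V = V_CC · R/ΣR = 7.42 × 0.1251 = 0.9285 mV.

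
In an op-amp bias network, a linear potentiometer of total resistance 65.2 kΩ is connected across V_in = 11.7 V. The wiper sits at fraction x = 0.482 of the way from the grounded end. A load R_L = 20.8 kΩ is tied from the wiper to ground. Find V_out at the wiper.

V_out ≈ 3.16 V

Lower segment x·R_p = 31.43 kΩ; upper segment (1−x)·R_p = 33.77 kΩ.
(x·R_p) ‖ R_L = 12.52 kΩ.
Loaded-divider output: V_out = 11.7 × 0.2704 = 3.164 V.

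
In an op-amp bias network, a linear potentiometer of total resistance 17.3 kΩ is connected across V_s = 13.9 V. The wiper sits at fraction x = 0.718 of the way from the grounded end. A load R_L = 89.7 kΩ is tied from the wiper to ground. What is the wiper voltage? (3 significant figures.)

Split the track: R_lower = x·R_p = 12.42 kΩ, R_upper = (1−x)·R_p = 4.879 kΩ.
Lower segment in parallel with the load: 12.42 ‖ 89.7 = 10.91 kΩ.
Loaded-divider output: V_out = 13.9 × 0.6910 = 9.605 V.

V_out ≈ 9.61 V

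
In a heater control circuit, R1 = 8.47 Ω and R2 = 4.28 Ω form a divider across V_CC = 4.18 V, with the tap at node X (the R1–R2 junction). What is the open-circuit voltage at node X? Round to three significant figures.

V_th ≈ 1.40 V

Open-circuit (no load on X): V_th = V_CC · R2/(R1 + R2) = 4.18 × 4.28/(8.470 + 4.28) = 1.403 V.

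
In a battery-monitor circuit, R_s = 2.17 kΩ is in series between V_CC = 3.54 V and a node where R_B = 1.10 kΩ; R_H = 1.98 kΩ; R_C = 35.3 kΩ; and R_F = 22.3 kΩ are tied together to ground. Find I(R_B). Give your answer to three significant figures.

I ≈ 0.761 mA

Equivalent of the parallel group: R_p = 0.6724 kΩ.
Node voltage V_A = V_CC · R_p/(R_s + R_p) = 3.54 × 0.2365 = 0.8374 V.
Branch current I = V_A/R_B = 0.8374/1.10 = 0.7613 mA.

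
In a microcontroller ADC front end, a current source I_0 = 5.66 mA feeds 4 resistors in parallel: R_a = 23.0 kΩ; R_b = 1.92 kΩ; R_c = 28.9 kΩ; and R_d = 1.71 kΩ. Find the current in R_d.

I ≈ 2.80 mA

Total conductance ΣG = 1/23.0 + 1/1.92 + 1/28.9 + 1/1.71 = 1.184 (units of 1/kΩ).
R_d takes the fraction G_k/ΣG = 0.5848/1.184 = 0.4940, so I = 5.66 × 0.4940 = 2.796 mA.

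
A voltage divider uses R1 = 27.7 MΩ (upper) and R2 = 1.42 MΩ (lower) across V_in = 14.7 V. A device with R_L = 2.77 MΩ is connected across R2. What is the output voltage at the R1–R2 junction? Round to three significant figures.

R2 ‖ R_L = (1.42 × 2.77)/(1.42 + 2.77) = 0.9388 MΩ.
Then V_out = V_in · R2'/(R1 + R2') = 14.7 × 0.9388/28.64 = 0.4819 V.

V_out ≈ 0.482 V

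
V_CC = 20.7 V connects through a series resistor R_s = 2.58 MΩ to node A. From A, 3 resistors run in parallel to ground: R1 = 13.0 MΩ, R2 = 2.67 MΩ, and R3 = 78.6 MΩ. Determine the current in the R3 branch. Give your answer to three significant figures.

I ≈ 0.120 µA

Combine the parallel branches: R_p = (1/13.0 + 1/2.67 + 1/78.6)⁻¹ = 2.154 MΩ.
V_A by voltage divider: V_A = 20.7 × 2.154/(2.58 + 2.154) = 9.419 V.
I(R3) = V_A / R3 = 9.419/78.6 = 0.1198 µA.
(Check via current divider: I_total = 4.372 µA; share G_k/ΣG = 0.02741 → same result.)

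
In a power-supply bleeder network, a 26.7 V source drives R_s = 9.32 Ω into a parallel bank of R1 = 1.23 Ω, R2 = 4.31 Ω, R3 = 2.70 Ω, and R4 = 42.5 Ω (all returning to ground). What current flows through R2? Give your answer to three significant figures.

I ≈ 0.430 A

Parallel bank: R_p = 1/(1/1.23 + 1/4.31 + 1/2.70 + 1/42.5) = 0.6950 Ω.
V_A by voltage divider: V_A = 26.7 × 0.6950/(9.32 + 0.6950) = 1.853 V.
Branch current I = V_A/R2 = 1.853/4.31 = 0.4299 A.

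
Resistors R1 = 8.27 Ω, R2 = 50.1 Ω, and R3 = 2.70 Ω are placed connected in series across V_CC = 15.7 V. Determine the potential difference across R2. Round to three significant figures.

Total series resistance ΣR = 8.27 + 50.1 + 2.70 = 61.07 Ω.
Voltage divider: V = V_CC · (50.10 / 61.07) = 15.7 × 0.8204 = 12.88 V.

V ≈ 12.9 V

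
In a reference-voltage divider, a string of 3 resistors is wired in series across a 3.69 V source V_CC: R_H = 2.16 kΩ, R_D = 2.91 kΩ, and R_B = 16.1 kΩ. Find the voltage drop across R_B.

V ≈ 2.81 V

Total series resistance ΣR = 2.16 + 2.91 + 16.1 = 21.17 kΩ.
Voltage divider: V = V_CC · (16.10 / 21.17) = 3.69 × 0.7605 = 2.806 V.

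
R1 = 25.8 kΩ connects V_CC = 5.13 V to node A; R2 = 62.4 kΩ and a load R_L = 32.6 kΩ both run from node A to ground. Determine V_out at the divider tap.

V_out ≈ 2.33 V

The load sits in parallel with R2, giving an effective lower resistance R2' = R2·R_L/(R2+R_L) = 21.41 kΩ.
Voltage divider with the loaded lower leg: V_out = 5.13 × 21.41/(25.8 + 21.41) = 5.13 × 0.4535 = 2.327 V.
(Unloaded it would be 3.63 V; the load pulls it down.)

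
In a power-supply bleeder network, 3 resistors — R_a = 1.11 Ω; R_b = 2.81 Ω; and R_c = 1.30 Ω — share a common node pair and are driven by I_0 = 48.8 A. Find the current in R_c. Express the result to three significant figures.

I ≈ 18.5 A

ΣG = 1/1.11 + 1/2.81 + 1/1.30 = 2.026.
By the current-divider rule, I = I_0 · G_k/ΣG = 48.8 × 0.3797 = 18.53 A.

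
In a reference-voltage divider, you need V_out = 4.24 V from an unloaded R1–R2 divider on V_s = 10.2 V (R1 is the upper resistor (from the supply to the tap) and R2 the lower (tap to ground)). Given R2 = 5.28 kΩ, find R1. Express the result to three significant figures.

R1 ≈ 7.42 kΩ

V_out/V_s = R2/(R1+R2) = 0.4157.
R1 = R2·(1/k − 1) = 5.28 × 1.406 = 7.422 kΩ.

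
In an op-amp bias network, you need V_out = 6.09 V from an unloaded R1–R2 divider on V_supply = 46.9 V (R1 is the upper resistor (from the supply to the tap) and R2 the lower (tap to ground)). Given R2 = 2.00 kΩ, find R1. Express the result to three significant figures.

The divider ratio is R2/(R1+R2) = 6.09/46.9 = 0.1299.
Rearranging, R1 = R2·(1−k)/k = 2.00 × 6.701 = 13.40 kΩ.

R1 ≈ 13.4 kΩ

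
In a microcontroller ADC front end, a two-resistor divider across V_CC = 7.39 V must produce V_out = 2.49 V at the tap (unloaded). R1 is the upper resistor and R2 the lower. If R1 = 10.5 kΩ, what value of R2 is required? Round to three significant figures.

The divider ratio is R2/(R1+R2) = 2.49/7.39 = 0.3369.
R2 = R1 · 0.3369/(1 − 0.3369) = 5.336 kΩ.

R2 ≈ 5.34 kΩ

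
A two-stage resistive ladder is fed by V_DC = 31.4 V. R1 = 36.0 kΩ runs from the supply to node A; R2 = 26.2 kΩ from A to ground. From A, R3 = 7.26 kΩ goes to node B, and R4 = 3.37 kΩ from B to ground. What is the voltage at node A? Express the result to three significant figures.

Looking into the second stage from A: R3 + R4 = 10.63 kΩ appears in parallel with R2.
Effective lower resistance at A: R2 ‖ 10.63 = 7.562 kΩ.
First divider: V_A = V_DC · 7.562/(36.0 + 7.562) = 5.451 V.

V_A ≈ 5.45 V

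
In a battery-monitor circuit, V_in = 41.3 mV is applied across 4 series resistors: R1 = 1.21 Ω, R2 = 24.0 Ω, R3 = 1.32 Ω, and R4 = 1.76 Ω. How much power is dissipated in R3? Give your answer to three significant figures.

ΣR = 28.29 Ω → I = 41.3/28.29 = 1.460 mA.
V(R3) = I·R = 1.927 mV; P = V·I = 1.927 × 1.460 = 2.813 µW.

P ≈ 2.81 µW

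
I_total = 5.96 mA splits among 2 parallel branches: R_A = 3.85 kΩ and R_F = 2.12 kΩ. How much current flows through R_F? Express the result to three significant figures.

I ≈ 3.84 mA

For two parallel branches, I_k = I_total · (other R)/(sum of R).
So I = 5.96 × 3.85/5.970 = 3.844 mA.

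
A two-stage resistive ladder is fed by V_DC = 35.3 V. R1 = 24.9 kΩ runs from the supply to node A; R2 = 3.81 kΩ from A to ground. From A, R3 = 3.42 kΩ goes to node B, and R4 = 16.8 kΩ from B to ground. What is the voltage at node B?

The second stage (R3 + R4 = 20.22 kΩ) loads node A in parallel with R2.
Effective lower resistance at A: R2 ‖ 20.22 = 3.206 kΩ.
V_A = 35.3 × 3.206/(24.9 + 3.206) = 4.027 V.
Stage 2 is unloaded, so V_B = V_A · R4/(R3+R4) = 4.027 × 16.8/20.22 = 3.345 V.

V_B ≈ 3.35 V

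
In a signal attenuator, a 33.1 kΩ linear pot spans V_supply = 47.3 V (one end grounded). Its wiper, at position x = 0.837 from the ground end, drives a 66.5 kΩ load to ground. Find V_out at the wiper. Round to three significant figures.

The pot divides into 5.395 kΩ above the wiper and 27.70 kΩ below.
Lower segment in parallel with the load: 27.70 ‖ 66.5 = 19.56 kΩ.
V_out = 47.3 × 19.56/(5.395 + 19.56) = 37.07 V.

V_out ≈ 37.1 V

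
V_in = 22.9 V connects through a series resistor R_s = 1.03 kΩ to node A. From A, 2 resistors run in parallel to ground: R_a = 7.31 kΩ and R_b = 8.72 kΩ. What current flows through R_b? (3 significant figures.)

I ≈ 2.09 mA

Equivalent of the parallel group: R_p = 3.976 kΩ.
V_A = 22.9 × 3.976/5.006 = 18.19 V.
I(R_b) = V_A / R_b = 18.19/8.72 = 2.086 mA.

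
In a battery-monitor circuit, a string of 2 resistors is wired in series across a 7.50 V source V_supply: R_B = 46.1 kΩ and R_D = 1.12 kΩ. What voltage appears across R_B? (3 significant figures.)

Series total: ΣR = 46.1 + 1.12 = 47.22 kΩ.
V = V_supply · R/ΣR = 7.50 × 0.9763 = 7.322 V.

V ≈ 7.32 V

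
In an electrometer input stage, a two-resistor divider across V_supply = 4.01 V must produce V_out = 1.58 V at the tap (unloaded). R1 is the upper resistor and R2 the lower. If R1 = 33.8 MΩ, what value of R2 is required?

R2 ≈ 22.0 MΩ

Required fraction k = V_out/V_supply = 0.3940.
Rearranging, R2 = R1·k/(1−k) = 33.8 × 0.6502 = 21.98 MΩ.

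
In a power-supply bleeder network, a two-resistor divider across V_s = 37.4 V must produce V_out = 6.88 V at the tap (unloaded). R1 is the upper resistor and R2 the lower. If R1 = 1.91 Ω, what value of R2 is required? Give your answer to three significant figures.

R2 ≈ 0.431 Ω

V_out/V_s = R2/(R1+R2) = 0.1840.
Rearranging, R2 = R1·k/(1−k) = 1.91 × 0.2254 = 0.4306 Ω.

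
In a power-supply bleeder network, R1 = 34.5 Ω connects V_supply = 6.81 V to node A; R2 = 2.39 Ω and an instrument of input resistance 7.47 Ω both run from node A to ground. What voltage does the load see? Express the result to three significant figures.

First combine the lower leg with the load: R2 ‖ R_L = 1.811 Ω.
Now apply the divider: V_out = 6.81 × 0.04987 = 0.3396 V.

V_out ≈ 0.340 V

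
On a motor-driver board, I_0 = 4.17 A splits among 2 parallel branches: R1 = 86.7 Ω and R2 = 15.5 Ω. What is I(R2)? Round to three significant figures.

I ≈ 3.54 A

Two-branch current divider: I_k = I_0 · R_other/(R_1 + R_2).
So I = 4.17 × 86.7/102.2 = 3.538 A.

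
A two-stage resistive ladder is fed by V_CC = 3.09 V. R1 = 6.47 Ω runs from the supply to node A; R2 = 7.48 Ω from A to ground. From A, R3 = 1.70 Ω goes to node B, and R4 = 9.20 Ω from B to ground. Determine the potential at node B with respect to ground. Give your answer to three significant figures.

Node A sees R2 in parallel with the series input of stage 2, R3 + R4 = 10.90 Ω.
R2 ‖ (R3+R4) = 4.436 Ω.
So V_A = 3.09 × 0.4067 = 1.257 V.
Then the unloaded second divider: V_B = V_A × R4/(R3+R4) = 1.257 × 0.8440 = 1.061 V.

V_B ≈ 1.06 V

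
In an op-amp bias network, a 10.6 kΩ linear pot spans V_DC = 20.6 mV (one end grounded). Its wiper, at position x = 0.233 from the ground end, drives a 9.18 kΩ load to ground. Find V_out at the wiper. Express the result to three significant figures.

The pot divides into 8.130 kΩ above the wiper and 2.470 kΩ below.
Lower segment in parallel with the load: 2.470 ‖ 9.18 = 1.946 kΩ.
Then V_out = V_DC · 1.946/(8.130 + 1.946) = 3.979 mV.

V_out ≈ 3.98 mV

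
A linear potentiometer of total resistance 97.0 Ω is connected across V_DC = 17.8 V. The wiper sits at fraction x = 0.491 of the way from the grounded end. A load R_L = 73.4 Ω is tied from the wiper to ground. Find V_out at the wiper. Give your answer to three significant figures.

The pot divides into 49.37 Ω above the wiper and 47.63 Ω below.
R_L loads the lower segment: effective lower R = 28.88 Ω.
Loaded-divider output: V_out = 17.8 × 0.3691 = 6.570 V.
(Unloaded: V_out = x·V_DC = 8.74 V.)

V_out ≈ 6.57 V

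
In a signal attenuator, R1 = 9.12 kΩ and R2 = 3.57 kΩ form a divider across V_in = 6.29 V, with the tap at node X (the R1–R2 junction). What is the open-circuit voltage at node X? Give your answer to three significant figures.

V_th ≈ 1.77 V

With X open, the divider is unloaded: V_th = 6.29 × 3.57/12.69 = 1.770 V.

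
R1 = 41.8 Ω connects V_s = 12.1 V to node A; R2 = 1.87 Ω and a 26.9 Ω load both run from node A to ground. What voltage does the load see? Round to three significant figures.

First combine the lower leg with the load: R2 ‖ R_L = 1.748 Ω.
Now apply the divider: V_out = 12.1 × 0.04015 = 0.4858 V.
(Unloaded it would be 0.518 V; the load pulls it down.)

V_out ≈ 0.486 V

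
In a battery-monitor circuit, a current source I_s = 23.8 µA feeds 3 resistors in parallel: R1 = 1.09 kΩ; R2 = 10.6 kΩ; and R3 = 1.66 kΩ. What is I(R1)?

ΣG = 1/1.09 + 1/10.6 + 1/1.66 = 1.614.
By the current-divider rule, I = I_s · G_k/ΣG = 23.8 × 0.5684 = 13.53 µA.

I ≈ 13.5 µA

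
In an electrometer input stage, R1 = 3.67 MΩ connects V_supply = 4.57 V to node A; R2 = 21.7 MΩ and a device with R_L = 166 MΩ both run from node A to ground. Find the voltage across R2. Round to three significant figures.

V_out ≈ 3.84 V

R2 ‖ R_L = (21.7 × 166)/(21.7 + 166) = 19.19 MΩ.
Voltage divider with the loaded lower leg: V_out = 4.57 × 19.19/(3.67 + 19.19) = 4.57 × 0.8395 = 3.836 V.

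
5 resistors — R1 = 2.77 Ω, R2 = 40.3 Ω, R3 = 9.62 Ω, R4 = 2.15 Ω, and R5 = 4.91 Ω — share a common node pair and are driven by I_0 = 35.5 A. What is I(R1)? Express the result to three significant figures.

I ≈ 11.1 A

ΣG = 1/2.77 + 1/40.3 + 1/9.62 + 1/2.15 + 1/4.91 = 1.159.
R1 takes the fraction G_k/ΣG = 0.3610/1.159 = 0.3116, so I = 35.5 × 0.3116 = 11.06 A.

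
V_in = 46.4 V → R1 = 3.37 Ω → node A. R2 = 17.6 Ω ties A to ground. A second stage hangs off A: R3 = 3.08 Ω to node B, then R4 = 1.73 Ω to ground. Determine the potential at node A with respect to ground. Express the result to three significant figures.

Looking into the second stage from A: R3 + R4 = 4.810 Ω appears in parallel with R2.
Effective lower resistance at A: R2 ‖ 4.810 = 3.778 Ω.
First divider: V_A = V_in · 3.778/(3.37 + 3.778) = 24.52 V.

V_A ≈ 24.5 V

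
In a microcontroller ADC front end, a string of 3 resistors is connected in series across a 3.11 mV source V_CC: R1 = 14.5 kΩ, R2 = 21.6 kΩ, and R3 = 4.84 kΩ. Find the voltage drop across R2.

V ≈ 1.64 mV

Series total: ΣR = 14.5 + 21.6 + 4.84 = 40.94 kΩ.
V = V_CC · R/ΣR = 3.11 × 0.5276 = 1.641 mV.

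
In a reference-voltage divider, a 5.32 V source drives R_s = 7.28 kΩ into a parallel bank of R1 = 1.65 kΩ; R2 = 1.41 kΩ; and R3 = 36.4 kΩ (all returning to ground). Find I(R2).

Equivalent of the parallel group: R_p = 0.7447 kΩ.
Node voltage V_A = V_in · R_p/(R_s + R_p) = 5.32 × 0.09281 = 0.4937 V.
Branch current I = V_A/R2 = 0.4937/1.41 = 0.3502 mA.

I ≈ 0.350 mA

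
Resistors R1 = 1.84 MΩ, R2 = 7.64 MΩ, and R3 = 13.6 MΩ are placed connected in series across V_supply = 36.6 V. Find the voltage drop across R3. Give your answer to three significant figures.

ΣR = 1.84 + 7.64 + 13.6 = 23.08 MΩ.
By the voltage-divider rule, V = 36.6 × 13.60/23.08 = 21.57 V.

V ≈ 21.6 V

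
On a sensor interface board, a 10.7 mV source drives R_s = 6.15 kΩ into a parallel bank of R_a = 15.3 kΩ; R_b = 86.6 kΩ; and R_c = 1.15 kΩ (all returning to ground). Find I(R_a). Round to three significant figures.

I ≈ 0.103 µA

Equivalent of the parallel group: R_p = 1.057 kΩ.
Node voltage V_A = V_DC · R_p/(R_s + R_p) = 10.7 × 0.1466 = 1.569 mV.
I(R_a) = V_A / R_a = 1.569/15.3 = 0.1025 µA.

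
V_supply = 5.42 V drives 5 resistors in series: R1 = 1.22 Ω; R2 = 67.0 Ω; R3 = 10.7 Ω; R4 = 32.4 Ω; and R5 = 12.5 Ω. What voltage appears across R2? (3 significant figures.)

V ≈ 2.93 V

ΣR = 1.22 + 67.0 + 10.7 + 32.4 + 12.5 = 123.8 Ω.
By the voltage-divider rule, V = 5.42 × 67.00/123.8 = 2.933 V.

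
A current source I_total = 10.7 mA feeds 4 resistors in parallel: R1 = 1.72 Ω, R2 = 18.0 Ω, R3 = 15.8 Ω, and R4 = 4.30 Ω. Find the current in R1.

ΣG = 1/1.72 + 1/18.0 + 1/15.8 + 1/4.30 = 0.9328.
R1 takes the fraction G_k/ΣG = 0.5814/0.9328 = 0.6233, so I = 10.7 × 0.6233 = 6.669 mA.

I ≈ 6.67 mA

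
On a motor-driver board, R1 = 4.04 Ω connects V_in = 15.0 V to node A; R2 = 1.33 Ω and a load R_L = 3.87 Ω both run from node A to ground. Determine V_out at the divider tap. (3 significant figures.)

V_out ≈ 2.95 V

First combine the lower leg with the load: R2 ‖ R_L = 0.9898 Ω.
Now apply the divider: V_out = 15.0 × 0.1968 = 2.952 V.
(Unloaded it would be 3.72 V; the load pulls it down.)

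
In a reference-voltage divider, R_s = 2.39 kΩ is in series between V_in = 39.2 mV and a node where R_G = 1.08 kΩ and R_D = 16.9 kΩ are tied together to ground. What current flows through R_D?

I ≈ 0.691 µA

Equivalent of the parallel group: R_p = 1.015 kΩ.
Node voltage V_A = V_in · R_p/(R_s + R_p) = 39.2 × 0.2981 = 11.69 mV.
Branch current I = V_A/R_D = 11.69/16.9 = 0.6915 µA.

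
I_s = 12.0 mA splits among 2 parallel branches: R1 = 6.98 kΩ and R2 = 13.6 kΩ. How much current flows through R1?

I ≈ 7.93 mA

For two parallel branches, I_k = I_s · (other R)/(sum of R).
I(R1) = 12.0 × 13.6/(6.98 + 13.6) = 12.0 × 0.6608 = 7.930 mA.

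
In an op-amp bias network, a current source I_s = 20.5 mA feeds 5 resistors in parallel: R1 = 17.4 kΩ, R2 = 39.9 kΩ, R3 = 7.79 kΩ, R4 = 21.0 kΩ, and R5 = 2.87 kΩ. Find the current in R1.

I ≈ 1.94 mA

ΣG = 1/17.4 + 1/39.9 + 1/7.79 + 1/21.0 + 1/2.87 = 0.6070.
Current divider: I(R1) = I_s · G_k/ΣG = 20.5 × (0.05747/0.6070) = 20.5 × 0.09469 = 1.941 mA.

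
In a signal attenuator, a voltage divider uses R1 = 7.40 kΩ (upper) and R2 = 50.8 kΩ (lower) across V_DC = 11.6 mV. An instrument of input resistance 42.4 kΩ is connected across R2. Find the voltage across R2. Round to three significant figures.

The load sits in parallel with R2, giving an effective lower resistance R2' = R2·R_L/(R2+R_L) = 23.11 kΩ.
Voltage divider with the loaded lower leg: V_out = 11.6 × 23.11/(7.40 + 23.11) = 11.6 × 0.7575 = 8.787 mV.
(Unloaded it would be 10.1 mV; the load pulls it down.)

V_out ≈ 8.79 mV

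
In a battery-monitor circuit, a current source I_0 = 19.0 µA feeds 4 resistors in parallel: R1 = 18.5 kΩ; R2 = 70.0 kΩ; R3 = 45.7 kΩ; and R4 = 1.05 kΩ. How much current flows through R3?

I ≈ 0.399 µA

Conductances: ΣG = 1/18.5 + 1/70.0 + 1/45.7 + 1/1.05 = 1.043 (1/kΩ).
Current divider: I(R3) = I_0 · G_k/ΣG = 19.0 × (0.02188/1.043) = 19.0 × 0.02099 = 0.3988 µA.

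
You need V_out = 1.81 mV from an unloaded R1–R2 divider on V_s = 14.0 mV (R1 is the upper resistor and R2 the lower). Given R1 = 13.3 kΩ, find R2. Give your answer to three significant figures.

Required fraction k = V_out/V_s = 0.1293.
Rearranging, R2 = R1·k/(1−k) = 13.3 × 0.1485 = 1.975 kΩ.

R2 ≈ 1.97 kΩ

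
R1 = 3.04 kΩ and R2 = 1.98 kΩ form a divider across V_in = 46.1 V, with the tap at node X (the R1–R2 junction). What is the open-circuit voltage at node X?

Open-circuit (no load on X): V_th = V_in · R2/(R1 + R2) = 46.1 × 1.98/(3.040 + 1.98) = 18.18 V.

V_th ≈ 18.2 V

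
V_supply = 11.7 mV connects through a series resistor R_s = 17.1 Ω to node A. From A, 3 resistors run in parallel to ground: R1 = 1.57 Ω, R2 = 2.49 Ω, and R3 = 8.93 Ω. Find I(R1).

Equivalent of the parallel group: R_p = 0.8692 Ω.
Node voltage V_A = V_supply · R_p/(R_s + R_p) = 11.7 × 0.04837 = 0.5659 mV.
I(R1) = V_A / R1 = 0.5659/1.57 = 0.3605 mA.

I ≈ 0.360 mA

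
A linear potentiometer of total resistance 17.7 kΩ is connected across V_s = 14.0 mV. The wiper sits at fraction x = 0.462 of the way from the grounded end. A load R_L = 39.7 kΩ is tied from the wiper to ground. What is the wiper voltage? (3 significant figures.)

V_out ≈ 5.82 mV

Lower segment x·R_p = 8.177 kΩ; upper segment (1−x)·R_p = 9.523 kΩ.
(x·R_p) ‖ R_L = 6.781 kΩ.
Loaded-divider output: V_out = 14.0 × 0.4159 = 5.823 mV.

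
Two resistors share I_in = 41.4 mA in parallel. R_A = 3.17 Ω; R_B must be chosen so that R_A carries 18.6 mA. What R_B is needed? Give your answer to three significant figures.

The fraction through R_A equals R_B/(R_A+R_B).
18.6/41.4 = R_B/(R_A + R_B) → R_B = R_A · (0.4493)/(1 − 0.4493) = 3.17 × 0.8158 = 2.586 Ω.

R_B ≈ 2.59 Ω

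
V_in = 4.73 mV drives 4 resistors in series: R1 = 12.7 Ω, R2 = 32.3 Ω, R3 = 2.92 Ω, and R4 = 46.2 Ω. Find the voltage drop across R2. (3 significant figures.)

V ≈ 1.62 mV

ΣR = 12.7 + 32.3 + 2.92 + 46.2 = 94.12 Ω.
By the voltage-divider rule, V = 4.73 × 32.30/94.12 = 1.623 mV.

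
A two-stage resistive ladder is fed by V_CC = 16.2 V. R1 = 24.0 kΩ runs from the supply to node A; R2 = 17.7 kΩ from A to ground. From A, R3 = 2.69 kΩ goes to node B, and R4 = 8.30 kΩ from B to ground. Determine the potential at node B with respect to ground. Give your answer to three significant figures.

The second stage (R3 + R4 = 10.99 kΩ) loads node A in parallel with R2.
Effective lower resistance at A: R2 ‖ 10.99 = 6.780 kΩ.
V_A = 16.2 × 6.780/(24.0 + 6.780) = 3.568 V.
Then the unloaded second divider: V_B = V_A × R4/(R3+R4) = 3.568 × 0.7552 = 2.695 V.

V_B ≈ 2.70 V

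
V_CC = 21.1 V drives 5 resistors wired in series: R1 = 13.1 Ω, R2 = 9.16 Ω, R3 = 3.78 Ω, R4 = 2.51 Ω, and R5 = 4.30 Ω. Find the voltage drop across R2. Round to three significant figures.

Total series resistance ΣR = 13.1 + 9.16 + 3.78 + 2.51 + 4.30 = 32.85 Ω.
Voltage divider: V = V_CC · (9.160 / 32.85) = 21.1 × 0.2788 = 5.884 V.

V ≈ 5.88 V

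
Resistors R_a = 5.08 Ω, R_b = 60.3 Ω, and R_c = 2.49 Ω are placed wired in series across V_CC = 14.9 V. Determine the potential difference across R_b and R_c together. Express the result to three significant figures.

V ≈ 13.8 V

Total series resistance ΣR = 5.08 + 60.3 + 2.49 = 67.87 Ω.
R_{R_b..R_c} = 60.3 + 2.49 = 62.79 Ω.
V = V_CC · R/ΣR = 14.9 × 0.9252 = 13.78 V.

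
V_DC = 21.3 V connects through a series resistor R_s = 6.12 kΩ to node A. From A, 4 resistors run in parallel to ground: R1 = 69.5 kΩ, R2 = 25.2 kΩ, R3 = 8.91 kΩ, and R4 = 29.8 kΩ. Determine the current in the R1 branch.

I ≈ 0.138 mA

Parallel bank: R_p = 1/(1/69.5 + 1/25.2 + 1/8.91 + 1/29.8) = 5.003 kΩ.
V_A = 21.3 × 5.003/11.12 = 9.581 V.
I(R1) = V_A / R1 = 9.581/69.5 = 0.1379 mA.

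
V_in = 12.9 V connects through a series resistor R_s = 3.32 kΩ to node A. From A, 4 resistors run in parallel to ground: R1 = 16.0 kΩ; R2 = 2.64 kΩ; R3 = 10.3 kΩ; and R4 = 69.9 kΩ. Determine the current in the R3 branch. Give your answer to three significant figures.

I ≈ 0.442 mA

Combine the parallel branches: R_p = (1/16.0 + 1/2.64 + 1/10.3 + 1/69.9)⁻¹ = 1.809 kΩ.
V_A by voltage divider: V_A = 12.9 × 1.809/(3.32 + 1.809) = 4.550 V.
Branch current I = V_A/R3 = 4.550/10.3 = 0.4418 mA.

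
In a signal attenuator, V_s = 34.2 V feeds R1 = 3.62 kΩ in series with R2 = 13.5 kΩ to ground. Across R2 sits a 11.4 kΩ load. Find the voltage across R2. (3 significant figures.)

First combine the lower leg with the load: R2 ‖ R_L = 6.181 kΩ.
Voltage divider with the loaded lower leg: V_out = 34.2 × 6.181/(3.62 + 6.181) = 34.2 × 0.6306 = 21.57 V.

V_out ≈ 21.6 V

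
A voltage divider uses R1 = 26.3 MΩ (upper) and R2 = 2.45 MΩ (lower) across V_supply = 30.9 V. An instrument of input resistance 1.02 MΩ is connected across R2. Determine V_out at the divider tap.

The load sits in parallel with R2, giving an effective lower resistance R2' = R2·R_L/(R2+R_L) = 0.7202 MΩ.
Then V_out = V_supply · R2'/(R1 + R2') = 30.9 × 0.7202/27.02 = 0.8236 V.

V_out ≈ 0.824 V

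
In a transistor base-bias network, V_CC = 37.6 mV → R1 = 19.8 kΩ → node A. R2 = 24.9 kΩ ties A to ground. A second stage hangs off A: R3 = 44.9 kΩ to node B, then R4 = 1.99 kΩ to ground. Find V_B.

V_B ≈ 0.720 mV

Looking into the second stage from A: R3 + R4 = 46.89 kΩ appears in parallel with R2.
Effective lower resistance at A: R2 ‖ 46.89 = 16.26 kΩ.
So V_A = 37.6 × 0.4510 = 16.96 mV.
Then the unloaded second divider: V_B = V_A × R4/(R3+R4) = 16.96 × 0.04244 = 0.7196 mV.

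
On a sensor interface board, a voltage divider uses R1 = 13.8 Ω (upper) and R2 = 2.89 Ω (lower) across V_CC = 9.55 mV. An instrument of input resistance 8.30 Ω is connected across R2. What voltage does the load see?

V_out ≈ 1.28 mV

First combine the lower leg with the load: R2 ‖ R_L = 2.144 Ω.
Now apply the divider: V_out = 9.55 × 0.1344 = 1.284 mV.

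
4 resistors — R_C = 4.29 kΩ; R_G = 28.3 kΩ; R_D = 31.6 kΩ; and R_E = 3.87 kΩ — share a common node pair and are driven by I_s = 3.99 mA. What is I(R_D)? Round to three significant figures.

ΣG = 1/4.29 + 1/28.3 + 1/31.6 + 1/3.87 = 0.5585.
R_D takes the fraction G_k/ΣG = 0.03165/0.5585 = 0.05666, so I = 3.99 × 0.05666 = 0.2261 mA.

I ≈ 0.226 mA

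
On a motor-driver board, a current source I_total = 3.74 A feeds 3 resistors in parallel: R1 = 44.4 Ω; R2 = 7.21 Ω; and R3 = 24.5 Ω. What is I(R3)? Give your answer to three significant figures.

I ≈ 0.756 A

Conductances: ΣG = 1/44.4 + 1/7.21 + 1/24.5 = 0.2020 (1/Ω).
Current divider: I(R3) = I_total · G_k/ΣG = 3.74 × (0.04082/0.2020) = 3.74 × 0.2020 = 0.7556 A.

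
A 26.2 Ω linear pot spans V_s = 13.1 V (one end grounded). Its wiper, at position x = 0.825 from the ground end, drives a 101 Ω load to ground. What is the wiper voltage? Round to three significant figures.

V_out ≈ 10.4 V

The pot divides into 4.585 Ω above the wiper and 21.61 Ω below.
Lower segment in parallel with the load: 21.61 ‖ 101 = 17.80 Ω.
V_out = 13.1 × 17.80/(4.585 + 17.80) = 10.42 V.
(Unloaded: V_out = x·V_s = 10.8 V.)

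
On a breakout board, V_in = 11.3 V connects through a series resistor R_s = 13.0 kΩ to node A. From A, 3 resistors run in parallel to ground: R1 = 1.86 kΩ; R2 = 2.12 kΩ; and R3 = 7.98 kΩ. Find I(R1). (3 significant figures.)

Equivalent of the parallel group: R_p = 0.8813 kΩ.
V_A = 11.3 × 0.8813/13.88 = 0.7174 V.
Branch current I = V_A/R1 = 0.7174/1.86 = 0.3857 mA.

I ≈ 0.386 mA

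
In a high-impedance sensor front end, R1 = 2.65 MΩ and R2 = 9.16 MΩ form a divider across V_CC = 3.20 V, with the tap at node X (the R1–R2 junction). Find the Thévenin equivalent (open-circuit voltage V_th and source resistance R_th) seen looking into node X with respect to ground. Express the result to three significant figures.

Open-circuit (no load on X): V_th = V_CC · R2/(R1 + R2) = 3.20 × 9.16/(2.650 + 9.16) = 2.482 V.
Zeroing V_CC shorts the top of R1 to ground, so R_th = R1 ‖ R2 = 2.055 MΩ.

V_th ≈ 2.48 V, R_th ≈ 2.06 MΩ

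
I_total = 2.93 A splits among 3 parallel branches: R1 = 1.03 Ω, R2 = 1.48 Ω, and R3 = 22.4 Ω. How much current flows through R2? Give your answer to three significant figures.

Conductances: ΣG = 1/1.03 + 1/1.48 + 1/22.4 = 1.691 (1/Ω).
R2 takes the fraction G_k/ΣG = 0.6757/1.691 = 0.3995, so I = 2.93 × 0.3995 = 1.171 A.

I ≈ 1.17 A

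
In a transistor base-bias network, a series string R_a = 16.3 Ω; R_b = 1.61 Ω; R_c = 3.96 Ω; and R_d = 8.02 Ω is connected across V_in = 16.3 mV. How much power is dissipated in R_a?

P ≈ 4.85 µW

Series current I = V_in/ΣR = 16.3/29.89 = 0.5453 mA.
P(R_a) = I²·R_a = (0.5453)² × 16.3 = 4.847 µW.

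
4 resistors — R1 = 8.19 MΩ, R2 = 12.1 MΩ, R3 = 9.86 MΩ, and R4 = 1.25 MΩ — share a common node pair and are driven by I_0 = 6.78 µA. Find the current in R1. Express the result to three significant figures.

Conductances: ΣG = 1/8.19 + 1/12.1 + 1/9.86 + 1/1.25 = 1.106 (1/MΩ).
By the current-divider rule, I = I_0 · G_k/ΣG = 6.78 × 0.1104 = 0.7484 µA.

I ≈ 0.748 µA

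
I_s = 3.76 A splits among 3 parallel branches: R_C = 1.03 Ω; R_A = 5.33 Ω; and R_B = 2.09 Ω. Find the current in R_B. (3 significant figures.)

ΣG = 1/1.03 + 1/5.33 + 1/2.09 = 1.637.
Current divider: I(R_B) = I_s · G_k/ΣG = 3.76 × (0.4785/1.637) = 3.76 × 0.2923 = 1.099 A.

I ≈ 1.10 A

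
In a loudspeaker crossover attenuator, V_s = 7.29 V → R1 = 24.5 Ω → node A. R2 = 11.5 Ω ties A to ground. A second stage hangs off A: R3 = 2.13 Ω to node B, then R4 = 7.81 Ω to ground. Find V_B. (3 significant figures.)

V_B ≈ 1.02 V

The second stage (R3 + R4 = 9.940 Ω) loads node A in parallel with R2.
R2 ‖ (R3+R4) = 5.332 Ω.
So V_A = 7.29 × 0.1787 = 1.303 V.
V_B = V_A × 0.7857 = 1.024 V.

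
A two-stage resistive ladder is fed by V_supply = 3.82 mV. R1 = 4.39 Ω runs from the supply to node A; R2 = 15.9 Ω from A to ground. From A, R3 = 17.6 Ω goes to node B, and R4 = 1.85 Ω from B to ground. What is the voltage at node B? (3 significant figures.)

V_B ≈ 0.242 mV

Node A sees R2 in parallel with the series input of stage 2, R3 + R4 = 19.45 Ω.
R2 ‖ (R3+R4) = 8.748 Ω.
First divider: V_A = V_supply · 8.748/(4.39 + 8.748) = 2.544 mV.
V_B = V_A × 0.09512 = 0.2419 mV.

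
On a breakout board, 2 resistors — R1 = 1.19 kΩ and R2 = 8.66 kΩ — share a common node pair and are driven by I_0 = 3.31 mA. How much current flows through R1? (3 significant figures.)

I ≈ 2.91 mA

For two parallel branches, I_k = I_0 · (other R)/(sum of R).
So I = 3.31 × 8.66/9.850 = 2.910 mA.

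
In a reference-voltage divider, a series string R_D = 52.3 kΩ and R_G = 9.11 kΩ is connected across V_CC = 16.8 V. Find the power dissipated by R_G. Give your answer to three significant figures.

Series current I = V_CC/ΣR = 16.8/61.41 = 0.2736 mA.
P = I²R = 0.07484 × 9.11 = 0.6818 mW.

P ≈ 0.682 mW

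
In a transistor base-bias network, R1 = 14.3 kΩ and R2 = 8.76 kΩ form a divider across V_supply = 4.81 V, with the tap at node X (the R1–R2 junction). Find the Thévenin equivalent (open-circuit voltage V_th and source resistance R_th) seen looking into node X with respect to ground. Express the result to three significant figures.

V_th ≈ 1.83 V, R_th ≈ 5.43 kΩ

V_th is the unloaded tap voltage: V_supply · R2/(R1+R2) = 4.81 × 0.3799 = 1.827 V.
Looking into X with the source shorted: R_th = R1·R2/(R1+R2) = 14.30 × 8.76/23.06 = 5.432 kΩ.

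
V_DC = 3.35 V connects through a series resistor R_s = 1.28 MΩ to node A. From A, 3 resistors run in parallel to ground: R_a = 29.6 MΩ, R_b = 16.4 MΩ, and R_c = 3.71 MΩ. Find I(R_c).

I ≈ 0.616 µA

Combine the parallel branches: R_p = (1/29.6 + 1/16.4 + 1/3.71)⁻¹ = 2.745 MΩ.
V_A by voltage divider: V_A = 3.35 × 2.745/(1.28 + 2.745) = 2.285 V.
I(R_c) = V_A / R_c = 2.285/3.71 = 0.6158 µA.
(Equivalently: I_total = 0.8323 µA, then current-divider fraction G_k/ΣG = 0.7399.)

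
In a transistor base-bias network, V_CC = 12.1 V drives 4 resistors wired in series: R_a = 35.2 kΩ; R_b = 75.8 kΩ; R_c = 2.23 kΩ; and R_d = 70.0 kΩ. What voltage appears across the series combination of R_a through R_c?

V ≈ 7.48 V

Total series resistance ΣR = 35.2 + 75.8 + 2.23 + 70.0 = 183.2 kΩ.
R_{R_a..R_c} = 35.2 + 75.8 + 2.23 = 113.2 kΩ.
By the voltage-divider rule, V = 12.1 × 113.2/183.2 = 7.477 V.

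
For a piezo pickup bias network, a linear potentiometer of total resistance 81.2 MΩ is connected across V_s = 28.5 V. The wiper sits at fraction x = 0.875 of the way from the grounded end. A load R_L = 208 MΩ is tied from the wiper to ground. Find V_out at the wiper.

Split the track: R_lower = x·R_p = 71.05 MΩ, R_upper = (1−x)·R_p = 10.15 MΩ.
(x·R_p) ‖ R_L = 52.96 MΩ.
V_out = 28.5 × 52.96/(10.15 + 52.96) = 23.92 V.

V_out ≈ 23.9 V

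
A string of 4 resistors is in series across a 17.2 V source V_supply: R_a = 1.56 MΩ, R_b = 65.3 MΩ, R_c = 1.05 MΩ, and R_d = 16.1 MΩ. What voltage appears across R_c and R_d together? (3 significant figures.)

ΣR = 1.56 + 65.3 + 1.05 + 16.1 = 84.01 MΩ.
R_{R_c..R_d} = 1.05 + 16.1 = 17.15 MΩ.
V = V_supply · R/ΣR = 17.2 × 0.2041 = 3.511 V.

V ≈ 3.51 V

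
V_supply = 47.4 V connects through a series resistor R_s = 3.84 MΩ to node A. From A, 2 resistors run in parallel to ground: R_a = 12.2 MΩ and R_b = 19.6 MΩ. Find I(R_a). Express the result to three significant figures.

Combine the parallel branches: R_p = (1/12.2 + 1/19.6)⁻¹ = 7.519 MΩ.
Node voltage V_A = V_supply · R_p/(R_s + R_p) = 47.4 × 0.6620 = 31.38 V.
I(R_a) = V_A / R_a = 31.38/12.2 = 2.572 µA.

I ≈ 2.57 µA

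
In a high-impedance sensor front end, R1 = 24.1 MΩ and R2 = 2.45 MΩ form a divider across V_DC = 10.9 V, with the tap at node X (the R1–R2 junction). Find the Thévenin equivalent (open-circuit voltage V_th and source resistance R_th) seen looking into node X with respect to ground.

Open-circuit (no load on X): V_th = V_DC · R2/(R1 + R2) = 10.9 × 2.45/(24.10 + 2.45) = 1.006 V.
Zeroing V_DC shorts the top of R1 to ground, so R_th = R1 ‖ R2 = 2.224 MΩ.

V_th ≈ 1.01 V, R_th ≈ 2.22 MΩ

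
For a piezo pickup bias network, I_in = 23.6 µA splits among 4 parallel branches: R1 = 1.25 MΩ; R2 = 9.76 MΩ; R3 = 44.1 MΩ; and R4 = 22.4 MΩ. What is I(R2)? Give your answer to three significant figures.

ΣG = 1/1.25 + 1/9.76 + 1/44.1 + 1/22.4 = 0.9698.
R2 takes the fraction G_k/ΣG = 0.1025/0.9698 = 0.1057, so I = 23.6 × 0.1057 = 2.493 µA.

I ≈ 2.49 µA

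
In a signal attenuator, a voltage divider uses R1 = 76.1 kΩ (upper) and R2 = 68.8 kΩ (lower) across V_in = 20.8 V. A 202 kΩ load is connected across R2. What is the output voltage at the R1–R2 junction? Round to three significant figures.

V_out ≈ 8.38 V

R2 ‖ R_L = (68.8 × 202)/(68.8 + 202) = 51.32 kΩ.
Voltage divider with the loaded lower leg: V_out = 20.8 × 51.32/(76.1 + 51.32) = 20.8 × 0.4028 = 8.378 V.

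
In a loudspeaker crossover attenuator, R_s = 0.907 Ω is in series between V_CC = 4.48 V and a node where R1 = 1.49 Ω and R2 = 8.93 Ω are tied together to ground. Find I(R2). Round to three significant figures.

I ≈ 0.293 A

Parallel bank: R_p = 1/(1/1.49 + 1/8.93) = 1.277 Ω.
V_A = 4.48 × 1.277/2.184 = 2.619 V.
Branch current I = V_A/R2 = 2.619/8.93 = 0.2933 A.
(Equivalently: I_total = 2.051 A, then current-divider fraction G_k/ΣG = 0.1430.)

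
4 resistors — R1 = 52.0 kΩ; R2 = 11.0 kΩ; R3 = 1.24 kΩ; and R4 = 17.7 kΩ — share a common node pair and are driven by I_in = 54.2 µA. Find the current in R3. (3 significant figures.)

Conductances: ΣG = 1/52.0 + 1/11.0 + 1/1.24 + 1/17.7 = 0.9731 (1/kΩ).
Current divider: I(R3) = I_in · G_k/ΣG = 54.2 × (0.8065/0.9731) = 54.2 × 0.8288 = 44.92 µA.

I ≈ 44.9 µA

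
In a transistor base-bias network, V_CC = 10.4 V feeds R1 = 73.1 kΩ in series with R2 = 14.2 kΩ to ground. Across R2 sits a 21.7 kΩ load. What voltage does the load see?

V_out ≈ 1.09 V

The load sits in parallel with R2, giving an effective lower resistance R2' = R2·R_L/(R2+R_L) = 8.583 kΩ.
Now apply the divider: V_out = 10.4 × 0.1051 = 1.093 V.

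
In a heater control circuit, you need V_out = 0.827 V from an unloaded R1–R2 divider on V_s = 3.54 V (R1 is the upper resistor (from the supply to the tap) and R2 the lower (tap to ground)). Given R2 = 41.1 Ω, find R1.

R1 ≈ 135 Ω

The divider ratio is R2/(R1+R2) = 0.827/3.54 = 0.2336.
Rearranging, R1 = R2·(1−k)/k = 41.1 × 3.281 = 134.8 Ω.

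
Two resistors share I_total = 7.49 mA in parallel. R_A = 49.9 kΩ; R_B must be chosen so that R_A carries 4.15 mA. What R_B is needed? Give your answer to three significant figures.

R_B ≈ 62.0 kΩ

Two-branch current divider: I_A = I_total · R_B/(R_A + R_B).
4.15/7.49 = R_B/(R_A + R_B) → R_B = R_A · (0.5541)/(1 − 0.5541) = 49.9 × 1.243 = 62.00 kΩ.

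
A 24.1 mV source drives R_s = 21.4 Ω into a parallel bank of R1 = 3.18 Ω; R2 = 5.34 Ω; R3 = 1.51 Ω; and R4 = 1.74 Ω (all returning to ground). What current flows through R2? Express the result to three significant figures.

Equivalent of the parallel group: R_p = 0.5751 Ω.
V_A = 24.1 × 0.5751/21.98 = 0.6308 mV.
I(R2) = V_A / R2 = 0.6308/5.34 = 0.1181 mA.

I ≈ 0.118 mA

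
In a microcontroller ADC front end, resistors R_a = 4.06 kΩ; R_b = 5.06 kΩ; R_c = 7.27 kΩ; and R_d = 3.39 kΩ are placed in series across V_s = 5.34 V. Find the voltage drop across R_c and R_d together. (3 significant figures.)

V ≈ 2.88 V

Total series resistance ΣR = 4.06 + 5.06 + 7.27 + 3.39 = 19.78 kΩ.
R_{R_c..R_d} = 7.27 + 3.39 = 10.66 kΩ.
V = V_s · R/ΣR = 5.34 × 0.5389 = 2.878 V.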